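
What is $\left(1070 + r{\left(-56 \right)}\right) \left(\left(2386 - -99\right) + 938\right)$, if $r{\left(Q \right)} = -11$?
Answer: $3624957$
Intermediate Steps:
$\left(1070 + r{\left(-56 \right)}\right) \left(\left(2386 - -99\right) + 938\right) = \left(1070 - 11\right) \left(\left(2386 - -99\right) + 938\right) = 1059 \left(\left(2386 + 99\right) + 938\right) = 1059 \left(2485 + 938\right) = 1059 \cdot 3423 = 3624957$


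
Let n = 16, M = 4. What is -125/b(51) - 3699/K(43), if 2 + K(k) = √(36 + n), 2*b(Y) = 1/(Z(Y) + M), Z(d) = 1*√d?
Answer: -9233/8 - 250*√51 - 1233*√13/8 ≈ -3495.2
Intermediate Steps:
Z(d) = √d
b(Y) = 1/(2*(4 + √Y)) (b(Y) = 1/(2*(√Y + 4)) = 1/(2*(4 + √Y)))
K(k) = -2 + 2*√13 (K(k) = -2 + √(36 + 16) = -2 + √52 = -2 + 2*√13)
-125/b(51) - 3699/K(43) = -(1000 + 250*√51) - 3699/(-2 + 2*√13) = -125*(8 + 2*√51) - 3699/(-2 + 2*√13) = (-1000 - 250*√51) - 3699/(-2 + 2*√13) = -1000 - 3699/(-2 + 2*√13) - 250*√51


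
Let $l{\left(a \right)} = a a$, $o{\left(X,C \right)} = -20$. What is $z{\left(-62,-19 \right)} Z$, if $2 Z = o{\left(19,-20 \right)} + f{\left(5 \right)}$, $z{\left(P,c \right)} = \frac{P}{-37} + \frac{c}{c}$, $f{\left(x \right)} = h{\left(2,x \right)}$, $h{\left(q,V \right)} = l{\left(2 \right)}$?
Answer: $- \frac{792}{37} \approx -21.405$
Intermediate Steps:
$l{\left(a \right)} = a^{2}$
$h{\left(q,V \right)} = 4$ ($h{\left(q,V \right)} = 2^{2} = 4$)
$f{\left(x \right)} = 4$
$z{\left(P,c \right)} = 1 - \frac{P}{37}$ ($z{\left(P,c \right)} = P \left(- \frac{1}{37}\right) + 1 = - \frac{P}{37} + 1 = 1 - \frac{P}{37}$)
$Z = -8$ ($Z = \frac{-20 + 4}{2} = \frac{1}{2} \left(-16\right) = -8$)
$z{\left(-62,-19 \right)} Z = \left(1 - - \frac{62}{37}\right) \left(-8\right) = \left(1 + \frac{62}{37}\right) \left(-8\right) = \frac{99}{37} \left(-8\right) = - \frac{792}{37}$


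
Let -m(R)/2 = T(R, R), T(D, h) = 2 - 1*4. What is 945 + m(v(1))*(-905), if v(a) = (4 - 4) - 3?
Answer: -2675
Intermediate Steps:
v(a) = -3 (v(a) = 0 - 3 = -3)
T(D, h) = -2 (T(D, h) = 2 - 4 = -2)
m(R) = 4 (m(R) = -2*(-2) = 4)
945 + m(v(1))*(-905) = 945 + 4*(-905) = 945 - 3620 = -2675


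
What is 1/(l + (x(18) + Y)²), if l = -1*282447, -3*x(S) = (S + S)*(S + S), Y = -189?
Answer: 1/103194 ≈ 9.6905e-6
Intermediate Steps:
x(S) = -4*S²/3 (x(S) = -(S + S)*(S + S)/3 = -2*S*2*S/3 = -4*S²/3)
l = -282447
1/(l + (x(18) + Y)²) = 1/(-282447 + (-4/3*18² - 189)²) = 1/(-282447 + (-4/3*324 - 189)²) = 1/(-282447 + (-432 - 189)²) = 1/(-282447 + (-621)²) = 1/(-282447 + 385641) = 1/103194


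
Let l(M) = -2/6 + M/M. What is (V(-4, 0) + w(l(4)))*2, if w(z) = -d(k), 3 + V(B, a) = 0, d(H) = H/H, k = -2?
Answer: -8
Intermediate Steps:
d(H) = 1
V(B, a) = -3 (V(B, a) = -3 + 0 = -3)
l(M) = 2/3 (l(M) = -2*1/6 + 1 = -1/3 + 1 = 2/3)
w(z) = -1 (w(z) = -1*1 = -1)
(V(-4, 0) + w(l(4)))*2 = (-3 - 1)*2 = -4*2 = -8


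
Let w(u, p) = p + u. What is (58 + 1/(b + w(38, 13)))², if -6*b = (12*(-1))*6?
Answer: 13359025/3969 ≈ 3365.8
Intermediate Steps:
b = 12 (b = -12*(-1)*6/6 = -(-2)*6 = -⅙*(-72) = 12)
(58 + 1/(b + w(38, 13)))² = (58 + 1/(12 + (13 + 38)))² = (58 + 1/(12 + 51))² = (58 + 1/63)² = (3655/63)² = 13359025/3969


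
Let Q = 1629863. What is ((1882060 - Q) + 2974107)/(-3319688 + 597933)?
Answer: -3226304/2721755 ≈ -1.1854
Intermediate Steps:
((1882060 - Q) + 2974107)/(-3319688 + 597933) = ((1882060 - 1*1629863) + 2974107)/(-3319688 + 597933) = ((1882060 - 1629863) + 2974107)/(-2721755) = (252197 + 2974107)*(-1/2721755) = 3226304*(-1/2721755) = -3226304/2721755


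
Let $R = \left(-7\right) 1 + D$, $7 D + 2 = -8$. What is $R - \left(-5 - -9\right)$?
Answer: $- \frac{87}{7} \approx -12.429$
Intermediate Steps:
$D = - \frac{10}{7}$ ($D = - \frac{2}{7} + \frac{1}{7} \left(-8\right) = - \frac{2}{7} - \frac{8}{7} = - \frac{10}{7} \approx -1.4286$)
$R = - \frac{59}{7}$ ($R = \left(-7\right) 1 - \frac{10}{7} = -7 - \frac{10}{7} = - \frac{59}{7} \approx -8.4286$)
$R - \left(-5 - -9\right) = - \frac{59}{7} - \left(-5 - -9\right) = - \frac{59}{7} - \left(-5 + 9\right) = - \frac{59}{7} - 4 = - \frac{87}{7}$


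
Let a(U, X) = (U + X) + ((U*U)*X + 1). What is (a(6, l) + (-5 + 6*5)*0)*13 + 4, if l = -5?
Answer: -2310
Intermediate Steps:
a(U, X) = 1 + U + X + X*U² (a(U, X) = (U + X) + (U²*X + 1) = (U + X) + (X*U² + 1) = (U + X) + (1 + X*U²) = 1 + U + X + X*U²)
(a(6, l) + (-5 + 6*5)*0)*13 + 4 = ((1 + 6 - 5 - 5*6²) + (-5 + 6*5)*0)*13 + 4 = ((1 + 6 - 5 - 5*36) + (-5 + 30)*0)*13 + 4 = ((1 + 6 - 5 - 180) + 25*0)*13 + 4 = (-178 + 0)*13 + 4 = -178*13 + 4 = -2314 + 4 = -2310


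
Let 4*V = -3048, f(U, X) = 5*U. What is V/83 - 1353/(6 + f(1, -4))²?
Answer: -18591/913 ≈ -20.363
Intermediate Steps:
V = -762 (V = (¼)*(-3048) = -762)
V/83 - 1353/(6 + f(1, -4))² = -762/83 - 1353/(6 + 5*1)² = -762*1/83 - 1353/(6 + 5)² = -762/83 - 1353/(11²) = -762/83 - 1353/121 = -762/83 - 1353*1/121 = -762/83 - 123/11 = -18591/913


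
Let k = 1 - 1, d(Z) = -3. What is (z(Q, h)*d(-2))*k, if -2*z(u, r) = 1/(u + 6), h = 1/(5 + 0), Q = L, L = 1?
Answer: 0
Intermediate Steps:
Q = 1
h = 1/5 ≈ 0.20000
z(u, r) = -1/(2*(6 + u)) (z(u, r) = -1/(2*(u + 6)) = -1/(2*(6 + u)))
k = 0
(z(Q, h)*d(-2))*k = (-1/(12 + 2*1)*(-3))*0 = (-1/(12 + 2)*(-3))*0 = (-1/14*(-3))*0 = (-1*1/14*(-3))*0 = -1/14*(-3)*0 = (3/14)*0 = 0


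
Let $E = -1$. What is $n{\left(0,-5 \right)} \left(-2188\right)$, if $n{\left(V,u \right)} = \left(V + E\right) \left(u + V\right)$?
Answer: $-10940$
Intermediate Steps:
$n{\left(V,u \right)} = \left(-1 + V\right) \left(V + u\right)$ ($n{\left(V,u \right)} = \left(V - 1\right) \left(u + V\right) = \left(-1 + V\right) \left(V + u\right)$)
$n{\left(0,-5 \right)} \left(-2188\right) = \left(0^{2} - 0 - -5 + 0 \left(-5\right)\right) \left(-2188\right) = \left(0 + 0 + 5 + 0\right) \left(-2188\right) = 5 \left(-2188\right) = -10940$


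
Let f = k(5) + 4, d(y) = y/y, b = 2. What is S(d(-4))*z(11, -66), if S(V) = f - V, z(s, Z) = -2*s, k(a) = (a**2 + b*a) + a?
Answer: -946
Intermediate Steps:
d(y) = 1
k(a) = a**2 + 3*a (k(a) = (a**2 + 2*a) + a = a**2 + 3*a)
f = 44 (f = 5*(3 + 5) + 4 = 5*8 + 4 = 40 + 4 = 44)
S(V) = 44 - V
S(d(-4))*z(11, -66) = (44 - 1*1)*(-2*11) = (44 - 1)*(-22) = 43*(-22) = -946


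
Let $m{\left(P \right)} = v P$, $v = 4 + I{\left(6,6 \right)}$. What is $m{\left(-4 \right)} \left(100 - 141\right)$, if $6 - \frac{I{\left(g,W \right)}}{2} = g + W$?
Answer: $-1312$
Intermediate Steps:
$I{\left(g,W \right)} = 12 - 2 W - 2 g$ ($I{\left(g,W \right)} = 12 - 2 \left(g + W\right) = 12 - 2 \left(W + g\right) = 12 - \left(2 W + 2 g\right) = 12 - 2 W - 2 g$)
$v = -8$ ($v = 4 - 12 = -8$)
$m{\left(P \right)} = - 8 P$
$m{\left(-4 \right)} \left(100 - 141\right) = \left(-8\right) \left(-4\right) \left(100 - 141\right) = 32 \left(-41\right) = -1312$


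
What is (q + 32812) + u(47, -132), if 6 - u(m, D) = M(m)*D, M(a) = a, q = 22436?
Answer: 61458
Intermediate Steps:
u(m, D) = 6 - D*m (u(m, D) = 6 - m*D = 6 - D*m)
(q + 32812) + u(47, -132) = (22436 + 32812) + (6 - 1*(-132)*47) = 55248 + (6 + 6204) = 55248 + 6210 = 61458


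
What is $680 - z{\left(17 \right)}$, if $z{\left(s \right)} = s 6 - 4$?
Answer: $582$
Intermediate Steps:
$z{\left(s \right)} = -4 + 6 s$ ($z{\left(s \right)} = 6 s - 4 = -4 + 6 s$)
$680 - z{\left(17 \right)} = 680 - \left(-4 + 6 \cdot 17\right) = 680 - \left(-4 + 102\right) = 680 - 98 = 582$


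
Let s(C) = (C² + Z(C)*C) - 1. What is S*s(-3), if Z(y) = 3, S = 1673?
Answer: -1673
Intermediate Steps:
s(C) = -1 + C² + 3*C (s(C) = (C² + 3*C) - 1 = -1 + C² + 3*C)
S*s(-3) = 1673*(-1 + (-3)² + 3*(-3)) = 1673*(-1 + 9 - 9) = 1673*(-1) = -1673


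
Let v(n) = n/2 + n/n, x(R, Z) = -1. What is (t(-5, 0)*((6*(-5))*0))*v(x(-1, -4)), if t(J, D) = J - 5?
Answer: 0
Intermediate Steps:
t(J, D) = -5 + J
v(n) = 1 + n/2 (v(n) = n*(½) + 1 = n/2 + 1 = 1 + n/2)
(t(-5, 0)*((6*(-5))*0))*v(x(-1, -4)) = ((-5 - 5)*((6*(-5))*0))*(1 + (½)*(-1)) = (-(-300)*0)*(1 - ½) = -10*0*(½) = 0*(½) = 0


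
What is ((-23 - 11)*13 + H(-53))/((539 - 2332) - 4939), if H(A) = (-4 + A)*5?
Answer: 727/6732 ≈ 0.10799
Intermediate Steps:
H(A) = -20 + 5*A
((-23 - 11)*13 + H(-53))/((539 - 2332) - 4939) = ((-23 - 11)*13 + (-20 + 5*(-53)))/((539 - 2332) - 4939) = (-34*13 + (-20 - 265))/(-1793 - 4939) = (-442 - 285)/(-6732) = -727*(-1/6732) = 727/6732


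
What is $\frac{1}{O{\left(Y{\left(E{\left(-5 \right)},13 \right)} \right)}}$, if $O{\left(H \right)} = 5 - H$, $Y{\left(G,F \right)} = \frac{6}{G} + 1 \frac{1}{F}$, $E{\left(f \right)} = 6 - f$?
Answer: $\frac{143}{626} \approx 0.22843$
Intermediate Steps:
$Y{\left(G,F \right)} = \frac{1}{F} + \frac{6}{G}$ ($Y{\left(G,F \right)} = \frac{6}{G} + \frac{1}{F} = \frac{1}{F} + \frac{6}{G}$)
$\frac{1}{O{\left(Y{\left(E{\left(-5 \right)},13 \right)} \right)}} = \frac{1}{5 - \left(\frac{1}{13} + \frac{6}{6 - -5}\right)} = \frac{1}{5 - \left(\frac{1}{13} + \frac{6}{6 + 5}\right)} = \frac{1}{5 - \left(\frac{1}{13} + \frac{6}{11}\right)} = \frac{1}{5 - \frac{89}{143}} = \frac{1}{\frac{626}{143}} = \frac{143}{626}$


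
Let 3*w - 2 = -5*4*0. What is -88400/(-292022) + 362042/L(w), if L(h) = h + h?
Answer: 79293260093/292022 ≈ 2.7153e+5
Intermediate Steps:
w = 2/3 (w = 2/3 + (-5*4*0)/3 = 2/3 + (-20*0)/3 = 2/3 + (1/3)*0 = 2/3 + 0 = 2/3 ≈ 0.66667)
L(h) = 2*h
-88400/(-292022) + 362042/L(w) = -88400/(-292022) + 362042/((2*(2/3))) = -88400*(-1/292022) + 362042/(4/3) = 44200/146011 + 362042*(3/4) = 44200/146011 + 543063/2 = 79293260093/292022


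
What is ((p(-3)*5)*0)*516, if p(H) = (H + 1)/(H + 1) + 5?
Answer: 0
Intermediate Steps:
p(H) = 6 (p(H) = (1 + H)/(1 + H) + 5 = 1 + 5 = 6)
((p(-3)*5)*0)*516 = ((6*5)*0)*516 = (30*0)*516 = 0*516 = 0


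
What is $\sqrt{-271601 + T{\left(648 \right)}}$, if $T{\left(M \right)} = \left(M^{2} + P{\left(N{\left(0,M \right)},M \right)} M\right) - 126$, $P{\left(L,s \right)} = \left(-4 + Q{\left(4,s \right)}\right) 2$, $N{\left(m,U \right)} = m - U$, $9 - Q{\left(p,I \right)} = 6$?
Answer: $\sqrt{146881} \approx 383.25$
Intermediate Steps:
$Q{\left(p,I \right)} = 3$ ($Q{\left(p,I \right)} = 9 - 6 = 3$)
$P{\left(L,s \right)} = -2$ ($P{\left(L,s \right)} = \left(-4 + 3\right) 2 = \left(-1\right) 2 = -2$)
$T{\left(M \right)} = -126 + M^{2} - 2 M$ ($T{\left(M \right)} = \left(M^{2} - 2 M\right) - 126 = -126 + M^{2} - 2 M$)
$\sqrt{-271601 + T{\left(648 \right)}} = \sqrt{-271601 - \left(1422 - 419904\right)} = \sqrt{-271601 - -418482} = \sqrt{-271601 + 418482} = \sqrt{146881}$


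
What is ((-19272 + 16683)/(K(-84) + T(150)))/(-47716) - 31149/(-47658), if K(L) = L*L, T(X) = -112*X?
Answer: 804579955463/1231018594624 ≈ 0.65359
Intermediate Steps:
K(L) = L**2
((-19272 + 16683)/(K(-84) + T(150)))/(-47716) - 31149/(-47658) = ((-19272 + 16683)/((-84)**2 - 112*150))/(-47716) - 31149/(-47658) = -2589/(7056 - 16800)*(-1/47716) - 31149*(-1/47658) = -2589/(-9744)*(-1/47716) + 10383/15886 = -2589*(-1/9744)*(-1/47716) + 10383/15886 = (863/3248)*(-1/47716) + 10383/15886 = -863/154981568 + 10383/15886 = 804579955463/1231018594624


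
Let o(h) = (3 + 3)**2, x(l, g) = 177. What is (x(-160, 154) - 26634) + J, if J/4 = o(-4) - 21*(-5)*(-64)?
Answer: -53193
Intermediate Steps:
o(h) = 36 (o(h) = 6**2 = 36)
J = -26736 (J = 4*(36 - 21*(-5)*(-64)) = 4*(36 + 105*(-64)) = 4*(36 - 6720) = 4*(-6684) = -26736)
(x(-160, 154) - 26634) + J = (177 - 26634) - 26736 = -26457 - 26736 = -53193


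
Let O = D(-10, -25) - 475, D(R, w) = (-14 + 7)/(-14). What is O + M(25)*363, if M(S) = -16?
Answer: -12565/2 ≈ -6282.5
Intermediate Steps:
D(R, w) = ½ (D(R, w) = -7*(-1/14) = ½)
O = -949/2 (O = ½ - 475 = -949/2 ≈ -474.50)
O + M(25)*363 = -949/2 - 16*363 = -949/2 - 5808 = -12565/2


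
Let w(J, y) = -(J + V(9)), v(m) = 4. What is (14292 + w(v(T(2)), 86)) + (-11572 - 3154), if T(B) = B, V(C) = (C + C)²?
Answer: -762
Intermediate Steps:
V(C) = 4*C² (V(C) = (2*C)² = 4*C²)
w(J, y) = -324 - J (w(J, y) = -(J + 4*9²) = -(J + 4*81) = -(J + 324) = -(324 + J) = -324 - J)
(14292 + w(v(T(2)), 86)) + (-11572 - 3154) = (14292 + (-324 - 1*4)) + (-11572 - 3154) = (14292 + (-324 - 4)) - 14726 = (14292 - 328) - 14726 = 13964 - 14726 = -762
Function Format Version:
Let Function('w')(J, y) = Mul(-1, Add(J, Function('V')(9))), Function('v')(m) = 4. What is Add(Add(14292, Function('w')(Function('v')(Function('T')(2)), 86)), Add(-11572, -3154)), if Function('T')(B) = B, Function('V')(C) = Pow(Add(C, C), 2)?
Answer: -762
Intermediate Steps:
Function('V')(C) = Mul(4, Pow(C, 2)) (Function('V')(C) = Pow(Mul(2, C), 2) = Mul(4, Pow(C, 2)))
Function('w')(J, y) = Add(-324, Mul(-1, J)) (Function('w')(J, y) = Mul(-1, Add(J, Mul(4, Pow(9, 2)))) = Mul(-1, Add(J, Mul(4, 81))) = Mul(-1, Add(J, 324)) = Mul(-1, Add(324, J)) = Add(-324, Mul(-1, J)))
Add(Add(14292, Function('w')(Function('v')(Function('T')(2)), 86)), Add(-11572, -3154)) = Add(Add(14292, Add(-324, Mul(-1, 4))), Add(-11572, -3154)) = Add(Add(14292, Add(-324, -4)), -14726) = Add(Add(14292, -328), -14726) = Add(13964, -14726) = -762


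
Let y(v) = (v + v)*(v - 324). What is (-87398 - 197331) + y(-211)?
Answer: -58959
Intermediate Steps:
y(v) = 2*v*(-324 + v) (y(v) = (2*v)*(-324 + v) = 2*v*(-324 + v))
(-87398 - 197331) + y(-211) = (-87398 - 197331) + 2*(-211)*(-324 - 211) = -284729 + 2*(-211)*(-535) = -284729 + 225770 = -58959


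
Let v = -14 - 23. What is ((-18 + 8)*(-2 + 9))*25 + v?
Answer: -1787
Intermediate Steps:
v = -37
((-18 + 8)*(-2 + 9))*25 + v = ((-18 + 8)*(-2 + 9))*25 - 37 = -10*7*25 - 37 = -70*25 - 37 = -1750 - 37 = -1787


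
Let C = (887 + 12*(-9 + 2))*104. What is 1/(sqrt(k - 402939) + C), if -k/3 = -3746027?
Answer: 41756/3481709501 - sqrt(10835142)/6963419002 ≈ 1.1520e-5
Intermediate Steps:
k = 11238081 (k = -3*(-3746027) = 11238081)
C = 83512 (C = (887 + 12*(-7))*104 = (887 - 84)*104 = 803*104 = 83512)
1/(sqrt(k - 402939) + C) = 1/(sqrt(11238081 - 402939) + 83512) = 1/(sqrt(10835142) + 83512) = 1/(83512 + sqrt(10835142))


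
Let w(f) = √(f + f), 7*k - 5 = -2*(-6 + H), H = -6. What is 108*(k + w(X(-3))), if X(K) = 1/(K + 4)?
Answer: 3132/7 + 108*√2 ≈ 600.16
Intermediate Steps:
k = 29/7 (k = 5/7 + (-2*(-6 - 6))/7 = 5/7 + (-2*(-12))/7 = 5/7 + (⅐)*24 = 5/7 + 24/7 = 29/7 ≈ 4.1429)
X(K) = 1/(4 + K)
w(f) = √2*√f (w(f) = √(2*f) = √2*√f)
108*(k + w(X(-3))) = 108*(29/7 + √2*√(1/(4 - 3))) = 108*(29/7 + √2*√(1/1)) = 108*(29/7 + √2*√1) = 108*(29/7 + √2*1) = 108*(29/7 + √2) = 3132/7 + 108*√2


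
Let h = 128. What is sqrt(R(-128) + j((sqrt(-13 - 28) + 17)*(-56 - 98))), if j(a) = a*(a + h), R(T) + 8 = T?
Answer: 2*sqrt(1386582 + 196658*I*sqrt(41)) ≈ 2553.3 + 986.36*I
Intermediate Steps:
R(T) = -8 + T
j(a) = a*(128 + a) (j(a) = a*(a + 128) = a*(128 + a))
sqrt(R(-128) + j((sqrt(-13 - 28) + 17)*(-56 - 98))) = sqrt((-8 - 128) + ((sqrt(-13 - 28) + 17)*(-56 - 98))*(128 + (sqrt(-13 - 28) + 17)*(-56 - 98))) = sqrt(-136 + ((sqrt(-41) + 17)*(-154))*(128 + (sqrt(-41) + 17)*(-154))) = sqrt(-136 + ((I*sqrt(41) + 17)*(-154))*(128 + (I*sqrt(41) + 17)*(-154))) = sqrt(-136 + ((17 + I*sqrt(41))*(-154))*(128 + (17 + I*sqrt(41))*(-154))) = sqrt(-136 + (-2618 - 154*I*sqrt(41))*(128 + (-2618 - 154*I*sqrt(41)))) = sqrt(-136 + (-2618 - 154*I*sqrt(41))*(-2490 - 154*I*sqrt(41)))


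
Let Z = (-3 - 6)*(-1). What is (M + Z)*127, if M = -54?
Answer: -5715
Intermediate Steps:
Z = 9 (Z = -9*(-1) = 9)
(M + Z)*127 = (-54 + 9)*127 = -45*127 = -5715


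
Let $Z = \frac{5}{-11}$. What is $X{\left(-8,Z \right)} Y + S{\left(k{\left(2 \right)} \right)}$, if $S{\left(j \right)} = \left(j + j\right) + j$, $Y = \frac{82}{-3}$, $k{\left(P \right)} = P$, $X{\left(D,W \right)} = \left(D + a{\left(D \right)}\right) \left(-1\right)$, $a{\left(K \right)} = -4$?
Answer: $-322$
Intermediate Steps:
$Z = - \frac{5}{11}$ ($Z = 5 \left(- \frac{1}{11}\right) = - \frac{5}{11} \approx -0.45455$)
$X{\left(D,W \right)} = 4 - D$ ($X{\left(D,W \right)} = \left(D - 4\right) \left(-1\right) = \left(-4 + D\right) \left(-1\right) = 4 - D$)
$Y = - \frac{82}{3}$ ($Y = 82 \left(- \frac{1}{3}\right) = - \frac{82}{3} \approx -27.333$)
$S{\left(j \right)} = 3 j$ ($S{\left(j \right)} = 2 j + j = 3 j$)
$X{\left(-8,Z \right)} Y + S{\left(k{\left(2 \right)} \right)} = \left(4 - -8\right) \left(- \frac{82}{3}\right) + 3 \cdot 2 = \left(4 + 8\right) \left(- \frac{82}{3}\right) + 6 = 12 \left(- \frac{82}{3}\right) + 6 = -328 + 6 = -322$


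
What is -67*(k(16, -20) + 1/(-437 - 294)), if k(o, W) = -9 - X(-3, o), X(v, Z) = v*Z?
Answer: -1910036/731 ≈ -2612.9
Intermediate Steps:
X(v, Z) = Z*v
k(o, W) = -9 + 3*o (k(o, W) = -9 - o*(-3) = -9 - (-3)*o = -9 + 3*o)
-67*(k(16, -20) + 1/(-437 - 294)) = -67*((-9 + 3*16) + 1/(-437 - 294)) = -67*((-9 + 48) + 1/(-731)) = -67*(39 - 1/731) = -67*28508/731 = -1910036/731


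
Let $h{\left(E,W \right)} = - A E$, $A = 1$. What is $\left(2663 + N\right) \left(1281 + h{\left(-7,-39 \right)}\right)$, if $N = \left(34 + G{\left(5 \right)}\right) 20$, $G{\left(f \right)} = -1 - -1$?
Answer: $4305784$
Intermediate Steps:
$G{\left(f \right)} = 0$ ($G{\left(f \right)} = -1 + 1 = 0$)
$N = 680$ ($N = \left(34 + 0\right) 20 = 34 \cdot 20 = 680$)
$h{\left(E,W \right)} = - E$ ($h{\left(E,W \right)} = \left(-1\right) 1 E = - E$)
$\left(2663 + N\right) \left(1281 + h{\left(-7,-39 \right)}\right) = \left(2663 + 680\right) \left(1281 - -7\right) = 3343 \left(1281 + 7\right) = 3343 \cdot 1288 = 4305784$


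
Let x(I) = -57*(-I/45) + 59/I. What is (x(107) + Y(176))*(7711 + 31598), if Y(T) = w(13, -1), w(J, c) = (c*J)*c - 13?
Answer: 2861904848/535 ≈ 5.3494e+6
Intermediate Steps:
x(I) = 59/I + 19*I/15 (x(I) = -(-19)*I/15 + 59/I = 19*I/15 + 59/I = 59/I + 19*I/15)
w(J, c) = -13 + J*c**2 (w(J, c) = (J*c)*c - 13 = J*c**2 - 13 = -13 + J*c**2)
Y(T) = 0 (Y(T) = -13 + 13*(-1)**2 = -13 + 13*1 = -13 + 13 = 0)
(x(107) + Y(176))*(7711 + 31598) = ((59/107 + (19/15)*107) + 0)*(7711 + 31598) = ((59*(1/107) + 2033/15) + 0)*39309 = ((59/107 + 2033/15) + 0)*39309 = (218416/1605 + 0)*39309 = (218416/1605)*39309 = 2861904848/535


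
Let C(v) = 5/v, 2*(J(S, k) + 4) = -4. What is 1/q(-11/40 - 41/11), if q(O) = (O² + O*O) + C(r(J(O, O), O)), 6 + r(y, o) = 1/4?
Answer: 2226400/69389783 ≈ 0.032085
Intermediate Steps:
J(S, k) = -6 (J(S, k) = -4 + (½)*(-4) = -4 - 2 = -6)
r(y, o) = -23/4 (r(y, o) = -6 + 1/4 = -6 + ¼ = -23/4)
q(O) = -20/23 + 2*O² (q(O) = (O² + O*O) + 5/(-23/4) = (O² + O²) + 5*(-4/23) = 2*O² - 20/23 = -20/23 + 2*O²)
1/q(-11/40 - 41/11) = 1/(-20/23 + 2*(-11/40 - 41/11)²) = 1/(-20/23 + 2*(-1761/440)²) = 1/(-20/23 + 2*(3101121/193600)) = 1/(-20/23 + 3101121/96800) = 1/(69389783/2226400) = 2226400/69389783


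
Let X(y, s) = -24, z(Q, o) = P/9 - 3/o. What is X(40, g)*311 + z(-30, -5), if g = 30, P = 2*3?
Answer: -111941/15 ≈ -7462.7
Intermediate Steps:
P = 6
z(Q, o) = ⅔ - 3/o (z(Q, o) = 6/9 - 3/o = 6*(⅑) - 3/o = ⅔ - 3/o)
X(40, g)*311 + z(-30, -5) = -24*311 + (⅔ - 3/(-5)) = -7464 + (⅔ - 3*(-⅕)) = -7464 + (⅔ + ⅗) = -7464 + 19/15 = -111941/15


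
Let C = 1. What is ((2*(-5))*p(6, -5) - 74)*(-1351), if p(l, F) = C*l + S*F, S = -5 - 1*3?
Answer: 721434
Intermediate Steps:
S = -8 (S = -5 - 3 = -8)
p(l, F) = l - 8*F (p(l, F) = 1*l - 8*F = l - 8*F)
((2*(-5))*p(6, -5) - 74)*(-1351) = ((2*(-5))*(6 - 8*(-5)) - 74)*(-1351) = (-10*(6 + 40) - 74)*(-1351) = (-10*46 - 74)*(-1351) = (-460 - 74)*(-1351) = -534*(-1351) = 721434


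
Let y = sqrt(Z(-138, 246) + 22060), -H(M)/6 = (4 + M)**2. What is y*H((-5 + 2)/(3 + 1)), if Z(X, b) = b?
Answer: -507*sqrt(22306)/8 ≈ -9465.2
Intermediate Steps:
H(M) = -6*(4 + M)**2
y = sqrt(22306) (y = sqrt(246 + 22060) = sqrt(22306) ≈ 149.35)
y*H((-5 + 2)/(3 + 1)) = sqrt(22306)*(-6*(4 + (-5 + 2)/(3 + 1))**2) = sqrt(22306)*(-6*(4 - 3/4)**2) = sqrt(22306)*(-6*(13/4)**2) = sqrt(22306)*(-6*169/16) = sqrt(22306)*(-507/8) = -507*sqrt(22306)/8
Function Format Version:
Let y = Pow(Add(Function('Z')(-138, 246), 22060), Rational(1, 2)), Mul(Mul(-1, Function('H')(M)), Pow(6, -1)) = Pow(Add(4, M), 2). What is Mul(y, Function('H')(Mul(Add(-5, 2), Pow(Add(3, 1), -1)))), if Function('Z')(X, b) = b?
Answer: Mul(Rational(-507, 8), Pow(22306, Rational(1, 2))) ≈ -9465.2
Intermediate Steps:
Function('H')(M) = Mul(-6, Pow(Add(4, M), 2))
y = Pow(22306, Rational(1, 2)) (y = Pow(Add(246, 22060), Rational(1, 2)) = Pow(22306, Rational(1, 2)) ≈ 149.35)
Mul(y, Function('H')(Mul(Add(-5, 2), Pow(Add(3, 1), -1)))) = Mul(Pow(22306, Rational(1, 2)), Mul(-6, Pow(Add(4, Mul(Add(-5, 2), Pow(Add(3, 1), -1))), 2))) = Mul(Pow(22306, Rational(1, 2)), Mul(-6, Pow(Add(4, Mul(-3, Pow(4, -1))), 2))) = Mul(Pow(22306, Rational(1, 2)), Mul(-6, Pow(Add(4, Mul(-3, Rational(1, 4))), 2))) = Mul(Pow(22306, Rational(1, 2)), Mul(-6, Pow(Add(4, Rational(-3, 4)), 2))) = Mul(Pow(22306, Rational(1, 2)), Mul(-6, Pow(Rational(13, 4), 2))) = Mul(Pow(22306, Rational(1, 2)), Mul(-6, Rational(169, 16))) = Mul(Pow(22306, Rational(1, 2)), Rational(-507, 8)) = Mul(Rational(-507, 8), Pow(22306, Rational(1, 2)))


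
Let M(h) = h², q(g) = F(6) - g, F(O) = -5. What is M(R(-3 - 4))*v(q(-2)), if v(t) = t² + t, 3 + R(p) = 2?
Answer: 6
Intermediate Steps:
R(p) = -1 (R(p) = -3 + 2 = -1)
q(g) = -5 - g
v(t) = t + t²
M(R(-3 - 4))*v(q(-2)) = (-1)²*((-5 - 1*(-2))*(1 + (-5 - 1*(-2)))) = 1*((-5 + 2)*(1 + (-5 + 2))) = 1*(-3*(1 - 3)) = 1*(-3*(-2)) = 1*6 = 6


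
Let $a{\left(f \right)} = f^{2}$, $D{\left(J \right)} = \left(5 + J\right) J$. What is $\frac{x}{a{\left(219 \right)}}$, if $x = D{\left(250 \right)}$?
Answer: $\frac{21250}{15987} \approx 1.3292$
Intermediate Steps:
$D{\left(J \right)} = J \left(5 + J\right)$
$x = 63750$ ($x = 250 \left(5 + 250\right) = 250 \cdot 255 = 63750$)
$\frac{x}{a{\left(219 \right)}} = \frac{63750}{219^{2}} = \frac{63750}{47961} = 63750 \cdot \frac{1}{47961} = \frac{21250}{15987}$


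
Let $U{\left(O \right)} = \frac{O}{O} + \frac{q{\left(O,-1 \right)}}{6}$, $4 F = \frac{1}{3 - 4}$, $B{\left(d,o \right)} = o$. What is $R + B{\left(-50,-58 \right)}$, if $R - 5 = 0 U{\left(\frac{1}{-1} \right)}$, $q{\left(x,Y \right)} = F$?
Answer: $-53$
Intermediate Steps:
$F = - \frac{1}{4}$ ($F = \frac{1}{4 \left(3 - 4\right)} = \frac{1}{4 \left(-1\right)} = \frac{1}{4} \left(-1\right) = - \frac{1}{4} \approx -0.25$)
$q{\left(x,Y \right)} = - \frac{1}{4}$
$U{\left(O \right)} = \frac{23}{24}$ ($U{\left(O \right)} = \frac{O}{O} - \frac{1}{4 \cdot 6} = 1 - \frac{1}{24} = \frac{23}{24}$)
$R = 5$ ($R = 5 + 0 \cdot \frac{23}{24} = 5 + 0 = 5$)
$R + B{\left(-50,-58 \right)} = 5 - 58 = -53$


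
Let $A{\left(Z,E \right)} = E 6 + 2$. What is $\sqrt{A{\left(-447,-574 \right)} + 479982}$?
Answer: $2 \sqrt{119135} \approx 690.32$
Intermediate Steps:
$A{\left(Z,E \right)} = 2 + 6 E$ ($A{\left(Z,E \right)} = 6 E + 2 = 2 + 6 E$)
$\sqrt{A{\left(-447,-574 \right)} + 479982} = \sqrt{\left(2 + 6 \left(-574\right)\right) + 479982} = \sqrt{\left(2 - 3444\right) + 479982} = \sqrt{-3442 + 479982} = \sqrt{476540} = 2 \sqrt{119135}$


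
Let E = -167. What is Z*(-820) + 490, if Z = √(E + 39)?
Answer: 490 - 6560*I*√2 ≈ 490.0 - 9277.2*I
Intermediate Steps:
Z = 8*I*√2 (Z = √(-167 + 39) = √(-128) = 8*I*√2 ≈ 11.314*I)
Z*(-820) + 490 = (8*I*√2)*(-820) + 490 = -6560*I*√2 + 490 = 490 - 6560*I*√2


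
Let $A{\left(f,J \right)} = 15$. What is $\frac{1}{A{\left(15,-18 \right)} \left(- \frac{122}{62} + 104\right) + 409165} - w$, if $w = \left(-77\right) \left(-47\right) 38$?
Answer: $- \frac{1750869594289}{12731560} \approx -1.3752 \cdot 10^{5}$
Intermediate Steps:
$w = 137522$ ($w = 3619 \cdot 38 = 137522$)
$\frac{1}{A{\left(15,-18 \right)} \left(- \frac{122}{62} + 104\right) + 409165} - w = \frac{1}{15 \left(- \frac{122}{62} + 104\right) + 409165} - 137522 = \frac{1}{15 \left(\left(-122\right) \frac{1}{62} + 104\right) + 409165} - 137522 = \frac{1}{15 \left(- \frac{61}{31} + 104\right) + 409165} - 137522 = \frac{1}{15 \cdot \frac{3163}{31} + 409165} - 137522 = \frac{1}{\frac{47445}{31} + 409165} - 137522 = \frac{1}{\frac{12731560}{31}} - 137522 = \frac{31}{12731560} - 137522 = - \frac{1750869594289}{12731560}$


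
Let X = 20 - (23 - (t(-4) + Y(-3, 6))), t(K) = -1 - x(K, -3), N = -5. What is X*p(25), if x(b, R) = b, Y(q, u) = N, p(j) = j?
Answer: -125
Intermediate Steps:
Y(q, u) = -5
t(K) = -1 - K
X = -5 (X = 20 - (23 - ((-1 - 1*(-4)) - 5)) = 20 - (23 - ((-1 + 4) - 5)) = 20 - (23 - (3 - 5)) = 20 - (23 - (-2)) = 20 - (23 - 1*(-2)) = 20 - (23 + 2) = 20 - 1*25 = 20 - 25 = -5)
X*p(25) = -5*25 = -125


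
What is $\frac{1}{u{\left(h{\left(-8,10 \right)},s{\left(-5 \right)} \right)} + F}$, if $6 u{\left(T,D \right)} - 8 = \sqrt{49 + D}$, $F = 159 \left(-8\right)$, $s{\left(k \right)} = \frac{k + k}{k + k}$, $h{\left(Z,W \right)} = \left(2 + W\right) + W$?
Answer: $- \frac{22872}{29062663} - \frac{15 \sqrt{2}}{29062663} \approx -0.00078772$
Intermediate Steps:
$h{\left(Z,W \right)} = 2 + 2 W$
$s{\left(k \right)} = 1$ ($s{\left(k \right)} = \frac{2 k}{2 k} = 2 k \frac{1}{2 k} = 1$)
$F = -1272$
$u{\left(T,D \right)} = \frac{4}{3} + \frac{\sqrt{49 + D}}{6}$
$\frac{1}{u{\left(h{\left(-8,10 \right)},s{\left(-5 \right)} \right)} + F} = \frac{1}{\left(\frac{4}{3} + \frac{\sqrt{49 + 1}}{6}\right) - 1272} = \frac{1}{\left(\frac{4}{3} + \frac{\sqrt{50}}{6}\right) - 1272} = \frac{1}{\left(\frac{4}{3} + \frac{5 \sqrt{2}}{6}\right) - 1272} = \frac{1}{- \frac{3812}{3} + \frac{5 \sqrt{2}}{6}}$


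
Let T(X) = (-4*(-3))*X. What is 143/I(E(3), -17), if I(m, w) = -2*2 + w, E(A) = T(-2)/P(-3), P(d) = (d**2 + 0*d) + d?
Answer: -143/21 ≈ -6.8095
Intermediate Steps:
T(X) = 12*X
P(d) = d + d**2 (P(d) = (d**2 + 0) + d = d**2 + d = d + d**2)
E(A) = -4 (E(A) = (12*(-2))/((-3*(1 - 3))) = -24/((-3*(-2))) = -24/6 = -24*1/6 = -4)
I(m, w) = -4 + w
143/I(E(3), -17) = 143/(-4 - 17) = 143/(-21) = 143*(-1/21) = -143/21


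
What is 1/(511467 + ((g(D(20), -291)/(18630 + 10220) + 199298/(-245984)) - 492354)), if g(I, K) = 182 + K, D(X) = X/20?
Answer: 1774159600/33908068294911 ≈ 5.2323e-5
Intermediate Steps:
D(X) = X/20 (D(X) = X*(1/20) = X/20)
1/(511467 + ((g(D(20), -291)/(18630 + 10220) + 199298/(-245984)) - 492354)) = 1/(511467 + (((182 - 291)/(18630 + 10220) + 199298/(-245984)) - 492354)) = 1/(511467 + ((-109/28850 + 199298*(-1/245984)) - 492354)) = 1/(511467 + ((-109*1/28850 - 99649/122992) - 492354)) = 1/(511467 + ((-109/28850 - 99649/122992) - 492354)) = 1/(511467 + (-1444139889/1774159600 - 492354)) = 1/(511467 - 873516019838289/1774159600) = 1/(33908068294911/1774159600) = 1774159600/33908068294911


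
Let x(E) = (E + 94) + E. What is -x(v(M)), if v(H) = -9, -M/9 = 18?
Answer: -76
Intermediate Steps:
M = -162 (M = -9*18 = -162)
x(E) = 94 + 2*E (x(E) = (94 + E) + E = 94 + 2*E)
-x(v(M)) = -(94 + 2*(-9)) = -(94 - 18) = -1*76 = -76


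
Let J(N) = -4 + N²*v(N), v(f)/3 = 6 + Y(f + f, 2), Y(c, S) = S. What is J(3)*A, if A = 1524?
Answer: 323088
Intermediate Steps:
v(f) = 24 (v(f) = 3*(6 + 2) = 3*8 = 24)
J(N) = -4 + 24*N² (J(N) = -4 + N²*24 = -4 + 24*N²)
J(3)*A = (-4 + 24*3²)*1524 = (-4 + 24*9)*1524 = (-4 + 216)*1524 = 212*1524 = 323088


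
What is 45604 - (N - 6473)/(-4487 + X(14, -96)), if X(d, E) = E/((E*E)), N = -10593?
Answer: 19642421476/430753 ≈ 45600.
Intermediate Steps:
X(d, E) = 1/E (X(d, E) = E/(E**2) = E/E**2 = 1/E)
45604 - (N - 6473)/(-4487 + X(14, -96)) = 45604 - (-10593 - 6473)/(-4487 + 1/(-96)) = 45604 - (-17066)/(-4487 - 1/96) = 45604 - (-17066)/(-430753/96) = 45604 - (-17066)*(-96)/430753 = 45604 - 1*1638336/430753 = 45604 - 1638336/430753 = 19642421476/430753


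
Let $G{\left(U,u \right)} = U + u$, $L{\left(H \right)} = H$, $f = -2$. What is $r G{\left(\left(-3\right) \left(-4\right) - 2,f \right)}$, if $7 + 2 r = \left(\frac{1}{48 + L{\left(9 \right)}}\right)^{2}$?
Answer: $- \frac{90968}{3249} \approx -27.999$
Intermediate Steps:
$r = - \frac{11371}{3249}$ ($r = - \frac{7}{2} + \frac{\left(\frac{1}{48 + 9}\right)^{2}}{2} = - \frac{7}{2} + \frac{\left(\frac{1}{57}\right)^{2}}{2} = - \frac{7}{2} + \frac{1}{2 \cdot 3249} = - \frac{7}{2} + \frac{1}{2} \cdot \frac{1}{3249} = - \frac{7}{2} + \frac{1}{6498} = - \frac{11371}{3249} \approx -3.4998$)
$r G{\left(\left(-3\right) \left(-4\right) - 2,f \right)} = - \frac{11371 \left(\left(\left(-3\right) \left(-4\right) - 2\right) - 2\right)}{3249} = - \frac{11371 \left(\left(12 - 2\right) - 2\right)}{3249} = - \frac{11371 \left(10 - 2\right)}{3249} = \left(- \frac{11371}{3249}\right) 8 = - \frac{90968}{3249}$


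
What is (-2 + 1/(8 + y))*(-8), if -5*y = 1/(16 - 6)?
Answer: 5984/399 ≈ 14.997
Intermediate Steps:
y = -1/50 (y = -1/(5*(16 - 6)) = -⅕/10 = -⅕*⅒ = -1/50 ≈ -0.020000)
(-2 + 1/(8 + y))*(-8) = (-2 + 1/(8 - 1/50))*(-8) = (-2 + 1/(399/50))*(-8) = (-2 + 50/399)*(-8) = -748/399*(-8) = 5984/399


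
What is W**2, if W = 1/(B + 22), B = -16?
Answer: 1/36 ≈ 0.027778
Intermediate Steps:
W = 1/6 (W = 1/(-16 + 22) = 1/6 ≈ 0.16667)
W**2 = (1/6)**2 = 1/36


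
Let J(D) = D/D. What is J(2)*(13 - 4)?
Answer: 9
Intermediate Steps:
J(D) = 1
J(2)*(13 - 4) = 1*(13 - 4) = 1*9 = 9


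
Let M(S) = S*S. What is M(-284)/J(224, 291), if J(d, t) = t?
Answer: 80656/291 ≈ 277.17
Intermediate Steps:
M(S) = S²
M(-284)/J(224, 291) = (-284)²/291 = 80656*(1/291) = 80656/291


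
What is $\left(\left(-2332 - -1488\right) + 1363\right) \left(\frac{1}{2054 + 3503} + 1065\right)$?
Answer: $\frac{3071548914}{5557} \approx 5.5274 \cdot 10^{5}$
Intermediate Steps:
$\left(\left(-2332 - -1488\right) + 1363\right) \left(\frac{1}{2054 + 3503} + 1065\right) = \left(\left(-2332 + 1488\right) + 1363\right) \left(\frac{1}{5557} + 1065\right) = \left(-844 + 1363\right) \left(\frac{1}{5557} + 1065\right) = 519 \cdot \frac{5918206}{5557} = \frac{3071548914}{5557}$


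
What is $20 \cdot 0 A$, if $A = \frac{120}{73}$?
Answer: $0$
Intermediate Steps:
$A = \frac{120}{73}$ ($A = 120 \cdot \frac{1}{73} = \frac{120}{73} \approx 1.6438$)
$20 \cdot 0 A = 20 \cdot 0 \cdot \frac{120}{73} = 0 \cdot \frac{120}{73} = 0$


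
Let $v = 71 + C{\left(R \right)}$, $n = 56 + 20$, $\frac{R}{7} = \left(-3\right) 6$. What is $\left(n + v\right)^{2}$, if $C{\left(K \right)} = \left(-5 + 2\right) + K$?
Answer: $324$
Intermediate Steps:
$R = -126$ ($R = 7 \left(\left(-3\right) 6\right) = 7 \left(-18\right) = -126$)
$n = 76$
$C{\left(K \right)} = -3 + K$
$v = -58$ ($v = 71 - 129 = -58$)
$\left(n + v\right)^{2} = \left(76 - 58\right)^{2} = 18^{2} = 324$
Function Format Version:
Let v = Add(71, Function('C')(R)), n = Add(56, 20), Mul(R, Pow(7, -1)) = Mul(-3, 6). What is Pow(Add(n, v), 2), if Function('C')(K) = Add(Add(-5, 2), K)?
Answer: 324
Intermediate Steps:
R = -126 (R = Mul(7, Mul(-3, 6)) = Mul(7, -18) = -126)
n = 76
Function('C')(K) = Add(-3, K)
v = -58 (v = Add(71, Add(-3, -126)) = Add(71, -129) = -58)
Pow(Add(n, v), 2) = Pow(Add(76, -58), 2) = Pow(18, 2) = 324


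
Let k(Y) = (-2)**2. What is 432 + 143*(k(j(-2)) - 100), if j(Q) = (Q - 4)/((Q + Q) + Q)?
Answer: -13296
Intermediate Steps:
j(Q) = (-4 + Q)/(3*Q) (j(Q) = (-4 + Q)/(2*Q + Q) = (-4 + Q)/((3*Q)) = (-4 + Q)*(1/(3*Q)) = (-4 + Q)/(3*Q))
k(Y) = 4
432 + 143*(k(j(-2)) - 100) = 432 + 143*(4 - 100) = 432 + 143*(-96) = 432 - 13728 = -13296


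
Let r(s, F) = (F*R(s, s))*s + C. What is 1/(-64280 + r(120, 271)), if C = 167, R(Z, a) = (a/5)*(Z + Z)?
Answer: 1/187251087 ≈ 5.3404e-9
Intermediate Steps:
R(Z, a) = 2*Z*a/5 (R(Z, a) = (a*(1/5))*(2*Z) = (a/5)*(2*Z) = 2*Z*a/5)
r(s, F) = 167 + 2*F*s**3/5 (r(s, F) = (F*(2*s*s/5))*s + 167 = (F*(2*s**2/5))*s + 167 = (2*F*s**2/5)*s + 167 = 2*F*s**3/5 + 167 = 167 + 2*F*s**3/5)
1/(-64280 + r(120, 271)) = 1/(-64280 + (167 + (2/5)*271*120**3)) = 1/(-64280 + (167 + (2/5)*271*1728000)) = 1/(-64280 + (167 + 187315200)) = 1/(-64280 + 187315367) = 1/187251087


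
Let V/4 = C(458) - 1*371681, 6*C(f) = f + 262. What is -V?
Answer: 1486244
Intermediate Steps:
C(f) = 131/3 + f/6 (C(f) = (f + 262)/6 = (262 + f)/6 = 131/3 + f/6)
V = -1486244 (V = 4*((131/3 + (1/6)*458) - 1*371681) = 4*((131/3 + 229/3) - 371681) = 4*(120 - 371681) = 4*(-371561) = -1486244)
-V = -1*(-1486244) = 1486244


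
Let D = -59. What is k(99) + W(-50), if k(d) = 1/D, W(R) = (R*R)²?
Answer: 368749999/59 ≈ 6.2500e+6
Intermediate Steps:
W(R) = R⁴ (W(R) = (R²)² = R⁴)
k(d) = -1/59 (k(d) = 1/(-59) = -1/59)
k(99) + W(-50) = -1/59 + (-50)⁴ = -1/59 + 6250000 = 368749999/59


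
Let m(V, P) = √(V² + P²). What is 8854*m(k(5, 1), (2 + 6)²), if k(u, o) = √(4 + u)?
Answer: 8854*√4105 ≈ 5.6728e+5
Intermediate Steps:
m(V, P) = √(P² + V²)
8854*m(k(5, 1), (2 + 6)²) = 8854*√(((2 + 6)²)² + (√(4 + 5))²) = 8854*√((8²)² + (√9)²) = 8854*√(64² + 3²) = 8854*√(4096 + 9) = 8854*√4105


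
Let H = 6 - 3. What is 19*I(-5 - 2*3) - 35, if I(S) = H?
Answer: 22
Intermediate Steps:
H = 3
I(S) = 3
19*I(-5 - 2*3) - 35 = 19*3 - 35 = 57 - 35 = 22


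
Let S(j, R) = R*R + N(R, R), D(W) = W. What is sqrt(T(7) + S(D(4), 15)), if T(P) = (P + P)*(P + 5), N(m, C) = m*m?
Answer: sqrt(618) ≈ 24.860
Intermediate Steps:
N(m, C) = m**2
T(P) = 2*P*(5 + P) (T(P) = (2*P)*(5 + P) = 2*P*(5 + P))
S(j, R) = 2*R**2 (S(j, R) = R*R + R**2 = R**2 + R**2 = 2*R**2)
sqrt(T(7) + S(D(4), 15)) = sqrt(2*7*(5 + 7) + 2*15**2) = sqrt(2*7*12 + 2*225) = sqrt(168 + 450) = sqrt(618)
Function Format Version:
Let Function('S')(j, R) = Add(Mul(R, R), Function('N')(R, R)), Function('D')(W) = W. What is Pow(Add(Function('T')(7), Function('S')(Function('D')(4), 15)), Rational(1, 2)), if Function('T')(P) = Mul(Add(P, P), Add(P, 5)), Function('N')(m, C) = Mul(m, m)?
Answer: Pow(618, Rational(1, 2)) ≈ 24.860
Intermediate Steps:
Function('N')(m, C) = Pow(m, 2)
Function('T')(P) = Mul(2, P, Add(5, P)) (Function('T')(P) = Mul(Mul(2, P), Add(5, P)) = Mul(2, P, Add(5, P)))
Function('S')(j, R) = Mul(2, Pow(R, 2)) (Function('S')(j, R) = Add(Mul(R, R), Pow(R, 2)) = Add(Pow(R, 2), Pow(R, 2)) = Mul(2, Pow(R, 2)))
Pow(Add(Function('T')(7), Function('S')(Function('D')(4), 15)), Rational(1, 2)) = Pow(Add(Mul(2, 7, Add(5, 7)), Mul(2, Pow(15, 2))), Rational(1, 2)) = Pow(Add(Mul(2, 7, 12), Mul(2, 225)), Rational(1, 2)) = Pow(Add(168, 450), Rational(1, 2)) = Pow(618, Rational(1, 2))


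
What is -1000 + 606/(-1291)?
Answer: -1291606/1291 ≈ -1000.5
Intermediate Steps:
-1000 + 606/(-1291) = -1000 - 1/1291*606 = -1000 - 606/1291 = -1291606/1291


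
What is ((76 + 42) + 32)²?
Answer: 22500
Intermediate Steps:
((76 + 42) + 32)² = (118 + 32)² = 150² = 22500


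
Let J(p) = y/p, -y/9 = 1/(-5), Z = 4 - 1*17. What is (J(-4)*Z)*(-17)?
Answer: -1989/20 ≈ -99.450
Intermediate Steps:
Z = -13 (Z = 4 - 17 = -13)
y = 9/5 (y = -9/(-5) = -9*(-1)/5 = -9*(-1/5) = 9/5 ≈ 1.8000)
J(p) = 9/(5*p)
(J(-4)*Z)*(-17) = (((9/5)/(-4))*(-13))*(-17) = (((9/5)*(-1/4))*(-13))*(-17) = -9/20*(-13)*(-17) = (117/20)*(-17) = -1989/20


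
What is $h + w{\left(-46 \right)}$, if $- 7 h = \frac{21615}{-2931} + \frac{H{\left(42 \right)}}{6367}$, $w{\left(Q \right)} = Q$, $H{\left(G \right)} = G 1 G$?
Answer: $- \frac{1958869191}{43543913} \approx -44.986$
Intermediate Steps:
$H{\left(G \right)} = G^{2}$ ($H{\left(G \right)} = G G = G^{2}$)
$h = \frac{44150807}{43543913}$ ($h = - \frac{\frac{21615}{-2931} + \frac{42^{2}}{6367}}{7} = - \frac{21615 \left(- \frac{1}{2931}\right) + 1764 \cdot \frac{1}{6367}}{7} = - \frac{- \frac{7205}{977} + \frac{1764}{6367}}{7} = \left(- \frac{1}{7}\right) \left(- \frac{44150807}{6220559}\right) = \frac{44150807}{43543913} \approx 1.0139$)
$h + w{\left(-46 \right)} = \frac{44150807}{43543913} - 46 = - \frac{1958869191}{43543913}$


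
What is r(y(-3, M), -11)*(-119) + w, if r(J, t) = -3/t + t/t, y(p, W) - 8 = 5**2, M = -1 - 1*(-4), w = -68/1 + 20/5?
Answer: -2370/11 ≈ -215.45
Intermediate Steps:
w = -64 (w = -68*1 + 20*(1/5) = -68 + 4 = -64)
M = 3 (M = -1 + 4 = 3)
y(p, W) = 33 (y(p, W) = 8 + 5**2 = 8 + 25 = 33)
r(J, t) = 1 - 3/t (r(J, t) = -3/t + 1 = 1 - 3/t)
r(y(-3, M), -11)*(-119) + w = ((-3 - 11)/(-11))*(-119) - 64 = -1/11*(-14)*(-119) - 64 = (14/11)*(-119) - 64 = -1666/11 - 64 = -2370/11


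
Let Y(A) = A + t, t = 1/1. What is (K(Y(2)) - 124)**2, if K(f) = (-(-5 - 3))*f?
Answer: 10000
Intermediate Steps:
t = 1
Y(A) = 1 + A (Y(A) = A + 1 = 1 + A)
K(f) = 8*f (K(f) = (-1*(-8))*f = 8*f)
(K(Y(2)) - 124)**2 = (8*(1 + 2) - 124)**2 = (8*3 - 124)**2 = (24 - 124)**2 = (-100)**2 = 10000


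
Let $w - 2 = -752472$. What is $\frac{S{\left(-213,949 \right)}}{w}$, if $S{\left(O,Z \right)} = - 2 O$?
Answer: $- \frac{213}{376235} \approx -0.00056614$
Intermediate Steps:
$w = -752470$ ($w = 2 - 752472 = -752470$)
$\frac{S{\left(-213,949 \right)}}{w} = \frac{\left(-2\right) \left(-213\right)}{-752470} = 426 \left(- \frac{1}{752470}\right) = - \frac{213}{376235}$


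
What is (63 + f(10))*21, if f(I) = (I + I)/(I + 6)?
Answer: 5397/4 ≈ 1349.3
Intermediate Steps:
f(I) = 2*I/(6 + I) (f(I) = (2*I)/(6 + I) = 2*I/(6 + I))
(63 + f(10))*21 = (63 + 2*10/(6 + 10))*21 = (63 + 2*10/16)*21 = (63 + 2*10*(1/16))*21 = (63 + 5/4)*21 = (257/4)*21 = 5397/4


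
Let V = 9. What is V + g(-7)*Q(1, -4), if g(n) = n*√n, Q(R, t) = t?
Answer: 9 + 28*I*√7 ≈ 9.0 + 74.081*I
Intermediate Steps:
g(n) = n^(3/2)
V + g(-7)*Q(1, -4) = 9 + (-7)^(3/2)*(-4) = 9 - 7*I*√7*(-4) = 9 + 28*I*√7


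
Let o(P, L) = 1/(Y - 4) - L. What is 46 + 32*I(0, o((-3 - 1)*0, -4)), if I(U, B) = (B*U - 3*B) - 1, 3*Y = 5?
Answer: -2302/7 ≈ -328.86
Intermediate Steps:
Y = 5/3 (Y = (⅓)*5 = 5/3 ≈ 1.6667)
o(P, L) = -3/7 - L (o(P, L) = 1/(5/3 - 4) - L = 1/(-7/3) - L = -3/7 - L)
I(U, B) = -1 - 3*B + B*U (I(U, B) = (-3*B + B*U) - 1 = -1 - 3*B + B*U)
46 + 32*I(0, o((-3 - 1)*0, -4)) = 46 + 32*(-1 - 3*(-3/7 - 1*(-4)) + (-3/7 - 1*(-4))*0) = 46 + 32*(-1 - 3*(-3/7 + 4) + (-3/7 + 4)*0) = 46 + 32*(-1 - 3*25/7 + (25/7)*0) = 46 + 32*(-1 - 75/7 + 0) = 46 + 32*(-82/7) = 46 - 2624/7 = -2302/7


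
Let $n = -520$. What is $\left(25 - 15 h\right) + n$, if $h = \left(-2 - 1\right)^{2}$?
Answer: $-630$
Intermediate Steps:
$h = 9$ ($h = \left(-3\right)^{2} = 9$)
$\left(25 - 15 h\right) + n = \left(25 - 135\right) - 520 = -110 - 520 = -630$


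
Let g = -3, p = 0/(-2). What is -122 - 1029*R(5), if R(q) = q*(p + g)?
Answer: 15313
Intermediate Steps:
p = 0 (p = 0*(-½) = 0)
R(q) = -3*q (R(q) = q*(0 - 3) = q*(-3) = -3*q)
-122 - 1029*R(5) = -122 - (-3087)*5 = -122 - 1029*(-15) = -122 + 15435 = 15313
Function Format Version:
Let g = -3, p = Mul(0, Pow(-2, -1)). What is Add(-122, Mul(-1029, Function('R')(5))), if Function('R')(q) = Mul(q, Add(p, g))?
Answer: 15313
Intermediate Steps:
p = 0 (p = Mul(0, Rational(-1, 2)) = 0)
Function('R')(q) = Mul(-3, q) (Function('R')(q) = Mul(q, Add(0, -3)) = Mul(q, -3) = Mul(-3, q))
Add(-122, Mul(-1029, Function('R')(5))) = Add(-122, Mul(-1029, Mul(-3, 5))) = Add(-122, Mul(-1029, -15)) = Add(-122, 15435) = 15313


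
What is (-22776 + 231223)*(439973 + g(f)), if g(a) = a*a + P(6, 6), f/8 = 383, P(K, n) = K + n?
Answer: 2048634000207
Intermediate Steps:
f = 3064 (f = 8*383 = 3064)
g(a) = 12 + a**2 (g(a) = a*a + (6 + 6) = a**2 + 12 = 12 + a**2)
(-22776 + 231223)*(439973 + g(f)) = (-22776 + 231223)*(439973 + (12 + 3064**2)) = 208447*(439973 + (12 + 9388096)) = 208447*(439973 + 9388108) = 208447*9828081 = 2048634000207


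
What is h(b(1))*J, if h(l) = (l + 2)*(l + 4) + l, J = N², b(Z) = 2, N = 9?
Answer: 2106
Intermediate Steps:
J = 81 (J = 9² = 81)
h(l) = l + (2 + l)*(4 + l) (h(l) = (2 + l)*(4 + l) + l = l + (2 + l)*(4 + l))
h(b(1))*J = (8 + 2² + 7*2)*81 = (8 + 4 + 14)*81 = 26*81 = 2106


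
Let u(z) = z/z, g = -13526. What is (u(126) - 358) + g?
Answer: -13883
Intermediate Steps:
u(z) = 1
(u(126) - 358) + g = (1 - 358) - 13526 = -357 - 13526 = -13883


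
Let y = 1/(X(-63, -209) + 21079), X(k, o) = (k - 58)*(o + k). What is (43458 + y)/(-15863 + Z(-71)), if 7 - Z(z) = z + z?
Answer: -2346340879/848414574 ≈ -2.7656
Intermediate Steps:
Z(z) = 7 - 2*z (Z(z) = 7 - (z + z) = 7 - 2*z)
X(k, o) = (-58 + k)*(k + o)
y = 1/53991 (y = 1/(((-63)² - 58*(-63) - 58*(-209) - 63*(-209)) + 21079) = 1/((3969 + 3654 + 12122 + 13167) + 21079) = 1/(32912 + 21079) = 1/53991 ≈ 1.8522e-5)
(43458 + y)/(-15863 + Z(-71)) = (43458 + 1/53991)/(-15863 + (7 - 2*(-71))) = 2346340879/(53991*(-15863 + (7 + 142))) = 2346340879/(53991*(-15863 + 149)) = (2346340879/53991)/(-15714) = (2346340879/53991)*(-1/15714) = -2346340879/848414574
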